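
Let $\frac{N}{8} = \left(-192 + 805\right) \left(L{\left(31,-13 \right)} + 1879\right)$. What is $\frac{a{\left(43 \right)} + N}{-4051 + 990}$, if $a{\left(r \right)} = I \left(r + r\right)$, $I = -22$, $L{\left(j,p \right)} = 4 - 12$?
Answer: $- \frac{9173492}{3061} \approx -2996.9$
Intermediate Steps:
$L{\left(j,p \right)} = -8$
$a{\left(r \right)} = - 44 r$ ($a{\left(r \right)} = - 22 \left(r + r\right) = - 22 \cdot 2 r = - 44 r$)
$N = 9175384$ ($N = 8 \left(-192 + 805\right) \left(-8 + 1879\right) = 8 \cdot 613 \cdot 1871 = 8 \cdot 1146923 = 9175384$)
$\frac{a{\left(43 \right)} + N}{-4051 + 990} = \frac{\left(-44\right) 43 + 9175384}{-4051 + 990} = \frac{-1892 + 9175384}{-3061} = 9173492 \left(- \frac{1}{3061}\right) = - \frac{9173492}{3061}$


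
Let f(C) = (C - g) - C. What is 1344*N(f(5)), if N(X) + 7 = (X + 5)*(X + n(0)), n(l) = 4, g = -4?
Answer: 87360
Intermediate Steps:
f(C) = 4 (f(C) = (C - 1*(-4)) - C = (C + 4) - C = (4 + C) - C = 4)
N(X) = -7 + (4 + X)*(5 + X) (N(X) = -7 + (X + 5)*(X + 4) = -7 + (5 + X)*(4 + X) = -7 + (4 + X)*(5 + X))
1344*N(f(5)) = 1344*(13 + 4**2 + 9*4) = 1344*(13 + 16 + 36) = 1344*65 = 87360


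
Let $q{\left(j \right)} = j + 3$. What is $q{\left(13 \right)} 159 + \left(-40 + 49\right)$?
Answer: $2553$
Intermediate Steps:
$q{\left(j \right)} = 3 + j$
$q{\left(13 \right)} 159 + \left(-40 + 49\right) = \left(3 + 13\right) 159 + \left(-40 + 49\right) = 16 \cdot 159 + 9 = 2544 + 9 = 2553$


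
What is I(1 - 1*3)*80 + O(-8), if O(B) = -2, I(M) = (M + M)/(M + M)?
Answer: 78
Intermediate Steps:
I(M) = 1 (I(M) = (2*M)/((2*M)) = (2*M)*(1/(2*M)) = 1)
I(1 - 1*3)*80 + O(-8) = 1*80 - 2 = 80 - 2 = 78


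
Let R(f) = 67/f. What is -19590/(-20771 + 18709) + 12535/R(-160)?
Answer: -2067117335/69077 ≈ -29925.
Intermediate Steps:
-19590/(-20771 + 18709) + 12535/R(-160) = -19590/(-20771 + 18709) + 12535/((67/(-160))) = -19590/(-2062) + 12535/((67*(-1/160))) = -19590*(-1/2062) + 12535/(-67/160) = 9795/1031 + 12535*(-160/67) = 9795/1031 - 2005600/67 = -2067117335/69077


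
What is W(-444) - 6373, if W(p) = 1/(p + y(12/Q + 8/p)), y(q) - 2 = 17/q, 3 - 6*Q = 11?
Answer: -2831709718/444329 ≈ -6373.0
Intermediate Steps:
Q = -4/3 (Q = 1/2 - 1/6*11 = 1/2 - 11/6 = -4/3 ≈ -1.3333)
y(q) = 2 + 17/q
W(p) = 1/(2 + p + 17/(-9 + 8/p)) (W(p) = 1/(p + (2 + 17/(12/(-4/3) + 8/p))) = 1/(p + (2 + 17/(12*(-3/4) + 8/p))) = 1/(p + (2 + 17/(-9 + 8/p))) = 1/(2 + p + 17/(-9 + 8/p)))
W(-444) - 6373 = (8 - 9*(-444))/(16 - 1*(-444) - 444*(8 - 9*(-444))) - 6373 = (8 + 3996)/(16 + 444 - 444*(8 + 3996)) - 6373 = 4004/(16 + 444 - 444*4004) - 6373 = 4004/(16 + 444 - 1777776) - 6373 = 4004/(-1777316) - 6373 = -1/1777316*4004 - 6373 = -1001/444329 - 6373 = -2831709718/444329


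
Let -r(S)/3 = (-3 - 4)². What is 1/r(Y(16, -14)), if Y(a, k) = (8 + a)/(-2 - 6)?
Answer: -1/147 ≈ -0.0068027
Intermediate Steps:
Y(a, k) = -1 - a/8 (Y(a, k) = (8 + a)/(-8) = (8 + a)*(-⅛) = -1 - a/8)
r(S) = -147 (r(S) = -3*(-3 - 4)² = -3*(-7)² = -3*49 = -147)
1/r(Y(16, -14)) = 1/(-147) = -1/147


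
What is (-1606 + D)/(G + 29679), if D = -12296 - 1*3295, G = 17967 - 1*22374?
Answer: -17197/25272 ≈ -0.68048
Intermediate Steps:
G = -4407 (G = 17967 - 22374 = -4407)
D = -15591 (D = -12296 - 3295 = -15591)
(-1606 + D)/(G + 29679) = (-1606 - 15591)/(-4407 + 29679) = -17197/25272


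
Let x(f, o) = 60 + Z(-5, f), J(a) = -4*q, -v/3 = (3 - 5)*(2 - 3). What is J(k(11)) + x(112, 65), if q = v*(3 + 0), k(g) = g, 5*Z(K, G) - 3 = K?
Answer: 658/5 ≈ 131.60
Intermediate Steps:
Z(K, G) = ⅗ + K/5
v = -6 (v = -3*(3 - 5)*(2 - 3) = -(-6)*(-1) = -3*2 = -6)
q = -18 (q = -6*(3 + 0) = -6*3 = -18)
J(a) = 72 (J(a) = -4*(-18) = 72)
x(f, o) = 298/5 (x(f, o) = 60 + (⅗ + (⅕)*(-5)) = 60 + (⅗ - 1) = 60 - ⅖ = 298/5)
J(k(11)) + x(112, 65) = 72 + 298/5 = 658/5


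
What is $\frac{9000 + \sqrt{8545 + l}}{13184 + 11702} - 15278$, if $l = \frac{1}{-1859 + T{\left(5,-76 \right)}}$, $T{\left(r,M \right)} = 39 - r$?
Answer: $- \frac{190099654}{12443} + \frac{12 \sqrt{1976402}}{4541695} \approx -15278.0$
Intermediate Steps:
$l = - \frac{1}{1825}$ ($l = \frac{1}{-1859 + \left(39 - 5\right)} = \frac{1}{-1859 + 34} = \frac{1}{-1825} = - \frac{1}{1825} \approx -0.00054795$)
$\frac{9000 + \sqrt{8545 + l}}{13184 + 11702} - 15278 = \frac{9000 + \sqrt{8545 - \frac{1}{1825}}}{13184 + 11702} - 15278 = \frac{9000 + \sqrt{\frac{15594624}{1825}}}{24886} - 15278 = \left(9000 + \frac{24 \sqrt{1976402}}{365}\right) \frac{1}{24886} - 15278 = \left(\frac{4500}{12443} + \frac{12 \sqrt{1976402}}{4541695}\right) - 15278 = - \frac{190099654}{12443} + \frac{12 \sqrt{1976402}}{4541695}$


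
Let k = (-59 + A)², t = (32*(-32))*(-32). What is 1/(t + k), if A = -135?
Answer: 1/70404 ≈ 1.4204e-5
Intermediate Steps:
t = 32768 (t = -1024*(-32) = 32768)
k = 37636 (k = (-59 - 135)² = (-194)² = 37636)
1/(t + k) = 1/(32768 + 37636) = 1/70404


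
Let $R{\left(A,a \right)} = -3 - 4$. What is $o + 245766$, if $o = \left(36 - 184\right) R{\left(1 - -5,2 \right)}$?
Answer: $246802$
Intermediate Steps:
$R{\left(A,a \right)} = -7$ ($R{\left(A,a \right)} = -3 - 4 = -7$)
$o = 1036$ ($o = \left(36 - 184\right) \left(-7\right) = \left(-148\right) \left(-7\right) = 1036$)
$o + 245766 = 1036 + 245766 = 246802$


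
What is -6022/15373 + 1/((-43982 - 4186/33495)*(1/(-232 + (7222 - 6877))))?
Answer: -1275669064261/3235316536564 ≈ -0.39429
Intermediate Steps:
-6022/15373 + 1/((-43982 - 4186/33495)*(1/(-232 + (7222 - 6877)))) = -6022*1/15373 + 1/((-43982 - 4186*1/33495)*(1/(-232 + 345))) = -6022/15373 + 1/((-43982 - 598/4785)*(1/113)) = -6022/15373 + 1/((-210454468/4785)*(1/113)) = -6022/15373 - 4785/210454468*113 = -6022/15373 - 540705/210454468 = -1275669064261/3235316536564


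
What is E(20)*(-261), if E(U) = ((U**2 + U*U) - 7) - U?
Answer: -201753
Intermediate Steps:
E(U) = -7 - U + 2*U**2 (E(U) = ((U**2 + U**2) - 7) - U = (2*U**2 - 7) - U = (-7 + 2*U**2) - U = -7 - U + 2*U**2)
E(20)*(-261) = (-7 - 1*20 + 2*20**2)*(-261) = (-7 - 20 + 2*400)*(-261) = (-7 - 20 + 800)*(-261) = 773*(-261) = -201753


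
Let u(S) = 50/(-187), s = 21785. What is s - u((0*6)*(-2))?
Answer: 4073845/187 ≈ 21785.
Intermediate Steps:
u(S) = -50/187 (u(S) = 50*(-1/187) = -50/187)
s - u((0*6)*(-2)) = 21785 - 1*(-50/187) = 21785 + 50/187 = 4073845/187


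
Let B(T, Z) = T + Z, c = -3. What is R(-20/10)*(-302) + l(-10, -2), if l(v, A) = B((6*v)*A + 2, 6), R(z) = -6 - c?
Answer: 1034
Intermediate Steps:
R(z) = -3 (R(z) = -6 - 1*(-3) = -6 + 3 = -3)
l(v, A) = 8 + 6*A*v (l(v, A) = ((6*v)*A + 2) + 6 = (6*A*v + 2) + 6 = (2 + 6*A*v) + 6 = 8 + 6*A*v)
R(-20/10)*(-302) + l(-10, -2) = -3*(-302) + (8 + 6*(-2)*(-10)) = 906 + (8 + 120) = 906 + 128 = 1034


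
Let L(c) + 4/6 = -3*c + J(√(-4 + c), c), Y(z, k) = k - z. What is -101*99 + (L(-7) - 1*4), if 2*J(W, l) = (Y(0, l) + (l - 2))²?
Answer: -29564/3 ≈ -9854.7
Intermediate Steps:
J(W, l) = (-2 + 2*l)²/2 (J(W, l) = ((l - 1*0) + (l - 2))²/2 = ((l + 0) + (-2 + l))²/2 = (l + (-2 + l))²/2 = (-2 + 2*l)²/2)
L(c) = -⅔ - 3*c + 2*(-1 + c)² (L(c) = -⅔ + (-3*c + 2*(-1 + c)²) = -⅔ - 3*c + 2*(-1 + c)²)
-101*99 + (L(-7) - 1*4) = -101*99 + ((4/3 - 7*(-7) + 2*(-7)²) - 1*4) = -9999 + ((4/3 + 49 + 2*49) - 4) = -9999 + ((4/3 + 49 + 98) - 4) = -9999 + (445/3 - 4) = -9999 + 433/3 = -29564/3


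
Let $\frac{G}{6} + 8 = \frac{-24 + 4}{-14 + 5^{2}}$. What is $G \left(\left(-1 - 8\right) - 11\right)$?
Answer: $\frac{12960}{11} \approx 1178.2$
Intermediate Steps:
$G = - \frac{648}{11}$ ($G = -48 + 6 \frac{-24 + 4}{-14 + 5^{2}} = -48 + 6 \left(- \frac{20}{-14 + 25}\right) = -48 + 6 \left(- \frac{20}{11}\right) = -48 - \frac{120}{11} = - \frac{648}{11} \approx -58.909$)
$G \left(\left(-1 - 8\right) - 11\right) = - \frac{648 \left(\left(-1 - 8\right) - 11\right)}{11} = - \frac{648 \left(-9 - 11\right)}{11} = \left(- \frac{648}{11}\right) \left(-20\right) = \frac{12960}{11}$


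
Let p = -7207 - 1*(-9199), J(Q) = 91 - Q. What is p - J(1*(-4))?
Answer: 1897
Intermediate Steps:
p = 1992 (p = -7207 + 9199 = 1992)
p - J(1*(-4)) = 1992 - (91 - (-4)) = 1992 - (91 - 1*(-4)) = 1992 - (91 + 4) = 1992 - 1*95 = 1992 - 95 = 1897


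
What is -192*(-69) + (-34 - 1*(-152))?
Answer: 13366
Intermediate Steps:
-192*(-69) + (-34 - 1*(-152)) = 13248 + (-34 + 152) = 13248 + 118 = 13366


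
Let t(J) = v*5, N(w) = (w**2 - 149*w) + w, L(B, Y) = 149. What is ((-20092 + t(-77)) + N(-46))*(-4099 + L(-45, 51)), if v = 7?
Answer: 43975350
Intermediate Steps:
N(w) = w**2 - 148*w
t(J) = 35 (t(J) = 7*5 = 35)
((-20092 + t(-77)) + N(-46))*(-4099 + L(-45, 51)) = ((-20092 + 35) - 46*(-148 - 46))*(-4099 + 149) = (-20057 - 46*(-194))*(-3950) = (-20057 + 8924)*(-3950) = -11133*(-3950) = 43975350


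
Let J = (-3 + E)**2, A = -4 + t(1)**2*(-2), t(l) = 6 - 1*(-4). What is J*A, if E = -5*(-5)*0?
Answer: -1836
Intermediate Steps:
t(l) = 10 (t(l) = 6 + 4 = 10)
E = 0 (E = 25*0 = 0)
A = -204 (A = -4 + 10**2*(-2) = -4 + 100*(-2) = -4 - 200 = -204)
J = 9 (J = (-3 + 0)**2 = (-3)**2 = 9)
J*A = 9*(-204) = -1836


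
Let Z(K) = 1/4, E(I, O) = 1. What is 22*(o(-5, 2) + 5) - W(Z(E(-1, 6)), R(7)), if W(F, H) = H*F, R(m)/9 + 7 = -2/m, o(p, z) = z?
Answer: 4771/28 ≈ 170.39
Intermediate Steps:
Z(K) = ¼
R(m) = -63 - 18/m (R(m) = -63 + 9*(-2/m) = -63 - 18/m)
W(F, H) = F*H
22*(o(-5, 2) + 5) - W(Z(E(-1, 6)), R(7)) = 22*(2 + 5) - (-63 - 18/7)/4 = 22*7 - (-63 - 18*⅐)/4 = 154 - (-63 - 18/7)/4 = 154 - (-459)/(4*7) = 154 - 1*(-459/28) = 154 + 459/28 = 4771/28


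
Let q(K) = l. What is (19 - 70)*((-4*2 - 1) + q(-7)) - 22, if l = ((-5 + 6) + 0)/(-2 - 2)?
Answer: 1799/4 ≈ 449.75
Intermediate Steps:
l = -¼ (l = (1 + 0)/(-4) = 1*(-¼) = -¼ ≈ -0.25000)
q(K) = -¼
(19 - 70)*((-4*2 - 1) + q(-7)) - 22 = (19 - 70)*((-4*2 - 1) - ¼) - 22 = -51*((-8 - 1) - ¼) - 22 = -51*(-9 - ¼) - 22 = -51*(-37/4) - 22 = 1887/4 - 22 = 1799/4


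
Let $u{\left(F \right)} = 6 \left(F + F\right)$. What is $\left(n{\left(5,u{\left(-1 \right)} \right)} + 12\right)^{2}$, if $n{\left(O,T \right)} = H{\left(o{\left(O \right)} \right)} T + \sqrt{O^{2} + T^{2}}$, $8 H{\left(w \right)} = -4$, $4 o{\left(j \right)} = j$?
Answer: $961$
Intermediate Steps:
$o{\left(j \right)} = \frac{j}{4}$
$H{\left(w \right)} = - \frac{1}{2}$ ($H{\left(w \right)} = \frac{1}{8} \left(-4\right) = - \frac{1}{2}$)
$u{\left(F \right)} = 12 F$ ($u{\left(F \right)} = 6 \cdot 2 F = 12 F$)
$n{\left(O,T \right)} = \sqrt{O^{2} + T^{2}} - \frac{T}{2}$ ($n{\left(O,T \right)} = - \frac{T}{2} + \sqrt{O^{2} + T^{2}} = \sqrt{O^{2} + T^{2}} - \frac{T}{2}$)
$\left(n{\left(5,u{\left(-1 \right)} \right)} + 12\right)^{2} = \left(\left(\sqrt{5^{2} + \left(12 \left(-1\right)\right)^{2}} - \frac{12 \left(-1\right)}{2}\right) + 12\right)^{2} = \left(\left(\sqrt{25 + \left(-12\right)^{2}} - -6\right) + 12\right)^{2} = \left(\left(\sqrt{25 + 144} + 6\right) + 12\right)^{2} = \left(\left(\sqrt{169} + 6\right) + 12\right)^{2} = \left(\left(13 + 6\right) + 12\right)^{2} = \left(19 + 12\right)^{2} = 31^{2} = 961$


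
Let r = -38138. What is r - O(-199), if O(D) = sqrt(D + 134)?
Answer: -38138 - I*sqrt(65) ≈ -38138.0 - 8.0623*I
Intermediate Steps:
O(D) = sqrt(134 + D)
r - O(-199) = -38138 - sqrt(134 - 199) = -38138 - sqrt(-65) = -38138 - I*sqrt(65)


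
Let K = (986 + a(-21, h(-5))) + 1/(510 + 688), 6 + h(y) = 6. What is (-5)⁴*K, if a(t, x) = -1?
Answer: 737519375/1198 ≈ 6.1563e+5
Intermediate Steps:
h(y) = 0 (h(y) = -6 + 6 = 0)
K = 1180031/1198 (K = (986 - 1) + 1/(510 + 688) = 985 + 1/1198 = 1180031/1198 ≈ 985.00)
(-5)⁴*K = (-5)⁴*(1180031/1198) = 625*(1180031/1198) = 737519375/1198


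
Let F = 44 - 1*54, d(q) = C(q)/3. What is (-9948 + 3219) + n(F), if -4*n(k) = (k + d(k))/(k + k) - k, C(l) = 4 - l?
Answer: -201947/30 ≈ -6731.6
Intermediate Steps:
d(q) = 4/3 - q/3 (d(q) = (4 - q)/3 = (4 - q)*(⅓) = 4/3 - q/3)
F = -10 (F = 44 - 54 = -10)
n(k) = k/4 - (4/3 + 2*k/3)/(8*k) (n(k) = -((k + (4/3 - k/3))/(k + k) - k)/4 = -((4/3 + 2*k/3)/((2*k)) - k)/4 = -((4/3 + 2*k/3)*(1/(2*k)) - k)/4 = -((4/3 + 2*k/3)/(2*k) - k)/4 = -(-k + (4/3 + 2*k/3)/(2*k))/4 = k/4 - (4/3 + 2*k/3)/(8*k))
(-9948 + 3219) + n(F) = (-9948 + 3219) + (1/12)*(-2 - 1*(-10) + 3*(-10)²)/(-10) = -6729 + (1/12)*(-⅒)*(-2 + 10 + 3*100) = -6729 + (1/12)*(-⅒)*(-2 + 10 + 300) = -6729 + (1/12)*(-⅒)*308 = -6729 - 77/30 = -201947/30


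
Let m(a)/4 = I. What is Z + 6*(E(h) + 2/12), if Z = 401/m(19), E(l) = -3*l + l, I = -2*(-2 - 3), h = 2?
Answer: -519/40 ≈ -12.975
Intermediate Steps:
I = 10 (I = -2*(-5) = 10)
m(a) = 40 (m(a) = 4*10 = 40)
E(l) = -2*l
Z = 401/40 ≈ 10.025
Z + 6*(E(h) + 2/12) = 401/40 + 6*(-2*2 + 2/12) = 401/40 + 6*(-4 + 2*(1/12)) = 401/40 + 6*(-4 + ⅙) = 401/40 + 6*(-23/6) = 401/40 - 23 = -519/40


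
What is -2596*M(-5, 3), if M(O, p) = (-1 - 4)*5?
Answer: 64900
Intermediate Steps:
M(O, p) = -25 (M(O, p) = -5*5 = -25)
-2596*M(-5, 3) = -2596*(-25) = 64900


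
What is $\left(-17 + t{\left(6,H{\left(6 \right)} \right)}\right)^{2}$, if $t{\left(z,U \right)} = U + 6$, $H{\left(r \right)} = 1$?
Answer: $100$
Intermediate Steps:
$t{\left(z,U \right)} = 6 + U$
$\left(-17 + t{\left(6,H{\left(6 \right)} \right)}\right)^{2} = \left(-17 + \left(6 + 1\right)\right)^{2} = \left(-17 + 7\right)^{2} = \left(-10\right)^{2} = 100$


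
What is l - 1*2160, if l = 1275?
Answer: -885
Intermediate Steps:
l - 1*2160 = 1275 - 1*2160 = 1275 - 2160 = -885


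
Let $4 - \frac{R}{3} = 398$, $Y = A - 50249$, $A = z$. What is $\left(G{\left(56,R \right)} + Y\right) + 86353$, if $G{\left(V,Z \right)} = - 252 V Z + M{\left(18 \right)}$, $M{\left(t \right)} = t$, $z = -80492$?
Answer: $16636014$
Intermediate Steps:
$A = -80492$
$Y = -130741$ ($Y = -80492 - 50249 = -130741$)
$R = -1182$ ($R = 12 - 1194 = -1182$)
$G{\left(V,Z \right)} = 18 - 252 V Z$ ($G{\left(V,Z \right)} = - 252 V Z + 18 = 18 - 252 V Z$)
$\left(G{\left(56,R \right)} + Y\right) + 86353 = \left(\left(18 - 14112 \left(-1182\right)\right) - 130741\right) + 86353 = \left(\left(18 + 16680384\right) - 130741\right) + 86353 = \left(16680402 - 130741\right) + 86353 = 16549661 + 86353 = 16636014$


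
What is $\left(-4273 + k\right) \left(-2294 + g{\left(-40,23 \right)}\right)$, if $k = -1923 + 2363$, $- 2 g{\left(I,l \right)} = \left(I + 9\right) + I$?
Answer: $\frac{17313661}{2} \approx 8.6568 \cdot 10^{6}$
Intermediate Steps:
$g{\left(I,l \right)} = - \frac{9}{2} - I$ ($g{\left(I,l \right)} = - \frac{\left(I + 9\right) + I}{2} = - \frac{\left(9 + I\right) + I}{2} = - \frac{9 + 2 I}{2} = - \frac{9}{2} - I$)
$k = 440$
$\left(-4273 + k\right) \left(-2294 + g{\left(-40,23 \right)}\right) = \left(-4273 + 440\right) \left(-2294 - - \frac{71}{2}\right) = - 3833 \left(-2294 + \left(- \frac{9}{2} + 40\right)\right) = - 3833 \left(-2294 + \frac{71}{2}\right) = \left(-3833\right) \left(- \frac{4517}{2}\right) = \frac{17313661}{2}$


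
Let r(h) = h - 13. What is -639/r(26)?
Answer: -639/13 ≈ -49.154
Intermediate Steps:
r(h) = -13 + h
-639/r(26) = -639/(-13 + 26) = -639/13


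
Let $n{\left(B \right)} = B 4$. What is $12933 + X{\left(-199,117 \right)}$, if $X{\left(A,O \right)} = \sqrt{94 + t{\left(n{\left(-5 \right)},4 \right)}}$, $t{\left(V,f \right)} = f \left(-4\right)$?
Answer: $12933 + \sqrt{78} \approx 12942.0$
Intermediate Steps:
$n{\left(B \right)} = 4 B$
$t{\left(V,f \right)} = - 4 f$
$X{\left(A,O \right)} = \sqrt{78}$ ($X{\left(A,O \right)} = \sqrt{94 - 16} = \sqrt{78}$)
$12933 + X{\left(-199,117 \right)} = 12933 + \sqrt{78}$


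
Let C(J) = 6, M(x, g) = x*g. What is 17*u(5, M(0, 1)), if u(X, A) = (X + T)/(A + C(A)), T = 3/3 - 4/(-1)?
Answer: 85/3 ≈ 28.333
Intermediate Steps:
M(x, g) = g*x
T = 5 (T = 3*(⅓) - 4*(-1) = 1 + 4 = 5)
u(X, A) = (5 + X)/(6 + A) (u(X, A) = (X + 5)/(A + 6) = (5 + X)/(6 + A))
17*u(5, M(0, 1)) = 17*((5 + 5)/(6 + 1*0)) = 17*(10/(6 + 0)) = 17*(10/6) = 17*((⅙)*10) = 17*(5/3) = 85/3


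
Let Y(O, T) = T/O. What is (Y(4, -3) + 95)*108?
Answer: 10179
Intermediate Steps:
(Y(4, -3) + 95)*108 = (-3/4 + 95)*108 = (377/4)*108 = 10179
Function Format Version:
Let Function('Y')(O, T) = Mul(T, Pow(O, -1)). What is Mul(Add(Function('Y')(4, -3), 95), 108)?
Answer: 10179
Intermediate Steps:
Mul(Add(Function('Y')(4, -3), 95), 108) = Mul(Add(Mul(-3, Pow(4, -1)), 95), 108) = Mul(Add(Mul(-3, Rational(1, 4)), 95), 108) = Mul(Add(Rational(-3, 4), 95), 108) = Mul(Rational(377, 4), 108) = 10179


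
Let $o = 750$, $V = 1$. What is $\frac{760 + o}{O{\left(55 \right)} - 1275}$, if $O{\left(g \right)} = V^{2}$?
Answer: $- \frac{755}{637} \approx -1.1852$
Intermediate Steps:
$O{\left(g \right)} = 1$ ($O{\left(g \right)} = 1^{2} = 1$)
$\frac{760 + o}{O{\left(55 \right)} - 1275} = \frac{760 + 750}{1 - 1275} = \frac{1510}{-1274} = 1510 \left(- \frac{1}{1274}\right) = - \frac{755}{637}$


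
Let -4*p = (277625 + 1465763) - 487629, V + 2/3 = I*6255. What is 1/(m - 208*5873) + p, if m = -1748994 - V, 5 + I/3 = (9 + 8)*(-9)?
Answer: -10750552805/34244 ≈ -3.1394e+5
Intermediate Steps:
I = -474 (I = -15 + 3*((9 + 8)*(-9)) = -15 + 3*(17*(-9)) = -15 + 3*(-153) = -15 - 459 = -474)
V = -8894612/3 (V = -2/3 - 474*6255 = -2/3 - 2964870 = -8894612/3 ≈ -2.9649e+6)
m = 3647630/3 (m = -1748994 - 1*(-8894612/3) = -1748994 + 8894612/3 = 3647630/3 ≈ 1.2159e+6)
p = -1255759/4 (p = -((277625 + 1465763) - 487629)/4 = -(1743388 - 487629)/4 = -1/4*1255759 = -1255759/4 ≈ -3.1394e+5)
1/(m - 208*5873) + p = 1/(3647630/3 - 208*5873) - 1255759/4 = 1/(3647630/3 - 1221584) - 1255759/4 = 1/(-17122/3) - 1255759/4 = -3/17122 - 1255759/4 = -10750552805/34244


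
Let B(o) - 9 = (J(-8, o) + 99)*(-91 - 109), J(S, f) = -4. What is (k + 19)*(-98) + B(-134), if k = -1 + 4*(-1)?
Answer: -20363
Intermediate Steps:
B(o) = -18991 (B(o) = 9 + (-4 + 99)*(-91 - 109) = 9 + 95*(-200) = 9 - 19000 = -18991)
k = -5 (k = -1 - 4 = -5)
(k + 19)*(-98) + B(-134) = (-5 + 19)*(-98) - 18991 = 14*(-98) - 18991 = -1372 - 18991 = -20363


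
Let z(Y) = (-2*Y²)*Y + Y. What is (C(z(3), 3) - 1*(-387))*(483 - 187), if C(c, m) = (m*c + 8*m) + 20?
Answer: 82288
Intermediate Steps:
z(Y) = Y - 2*Y³ (z(Y) = -2*Y³ + Y = Y - 2*Y³)
C(c, m) = 20 + 8*m + c*m (C(c, m) = (c*m + 8*m) + 20 = (8*m + c*m) + 20 = 20 + 8*m + c*m)
(C(z(3), 3) - 1*(-387))*(483 - 187) = ((20 + 8*3 + (3 - 2*3³)*3) - 1*(-387))*(483 - 187) = ((20 + 24 + (3 - 2*27)*3) + 387)*296 = ((20 + 24 + (3 - 54)*3) + 387)*296 = ((20 + 24 - 51*3) + 387)*296 = ((20 + 24 - 153) + 387)*296 = (-109 + 387)*296 = 278*296 = 82288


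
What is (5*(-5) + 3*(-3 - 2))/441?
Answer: -40/441 ≈ -0.090703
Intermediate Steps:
(5*(-5) + 3*(-3 - 2))/441 = (-25 + 3*(-5))/441 = (-25 - 15)/441 = (1/441)*(-40) = -40/441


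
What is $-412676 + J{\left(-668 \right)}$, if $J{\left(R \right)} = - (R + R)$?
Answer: $-411340$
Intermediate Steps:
$J{\left(R \right)} = - 2 R$
$-412676 + J{\left(-668 \right)} = -412676 - -1336 = -412676 + 1336 = -411340$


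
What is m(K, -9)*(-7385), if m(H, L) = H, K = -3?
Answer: 22155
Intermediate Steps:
m(K, -9)*(-7385) = -3*(-7385) = 22155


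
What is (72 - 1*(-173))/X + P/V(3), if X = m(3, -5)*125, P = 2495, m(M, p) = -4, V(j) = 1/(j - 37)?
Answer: -8483049/100 ≈ -84831.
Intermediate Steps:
V(j) = 1/(-37 + j)
X = -500 (X = -4*125 = -500)
(72 - 1*(-173))/X + P/V(3) = (72 - 1*(-173))/(-500) + 2495/(1/(-37 + 3)) = (72 + 173)*(-1/500) + 2495/(1/(-34)) = 245*(-1/500) + 2495/(-1/34) = -49/100 + 2495*(-34) = -49/100 - 84830 = -8483049/100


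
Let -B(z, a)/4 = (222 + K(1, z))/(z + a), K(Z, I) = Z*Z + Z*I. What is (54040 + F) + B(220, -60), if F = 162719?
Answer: 8669917/40 ≈ 2.1675e+5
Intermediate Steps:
K(Z, I) = Z**2 + I*Z
B(z, a) = -4*(223 + z)/(a + z) (B(z, a) = -4*(222 + 1*(z + 1))/(z + a) = -4*(222 + 1*(1 + z))/(a + z) = -4*(222 + (1 + z))/(a + z) = -4*(223 + z)/(a + z))
(54040 + F) + B(220, -60) = (54040 + 162719) + 4*(-223 - 1*220)/(-60 + 220) = 216759 + 4*(-223 - 220)/160 = 216759 + 4*(1/160)*(-443) = 216759 - 443/40 = 8669917/40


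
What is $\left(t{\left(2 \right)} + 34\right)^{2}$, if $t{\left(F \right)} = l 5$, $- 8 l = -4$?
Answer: $\frac{5329}{4} \approx 1332.3$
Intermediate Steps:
$l = \frac{1}{2}$ ($l = \left(- \frac{1}{8}\right) \left(-4\right) = \frac{1}{2} \approx 0.5$)
$t{\left(F \right)} = \frac{5}{2}$ ($t{\left(F \right)} = \frac{1}{2} \cdot 5 = \frac{5}{2}$)
$\left(t{\left(2 \right)} + 34\right)^{2} = \left(\frac{5}{2} + 34\right)^{2} = \left(\frac{73}{2}\right)^{2} = \frac{5329}{4}$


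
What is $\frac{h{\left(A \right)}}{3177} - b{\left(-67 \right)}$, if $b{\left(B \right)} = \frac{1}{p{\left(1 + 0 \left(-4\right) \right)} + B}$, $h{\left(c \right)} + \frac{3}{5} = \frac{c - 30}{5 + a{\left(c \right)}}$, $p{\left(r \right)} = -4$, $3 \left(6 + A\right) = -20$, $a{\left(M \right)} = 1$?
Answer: $\frac{118328}{10150515} \approx 0.011657$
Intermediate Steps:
$A = - \frac{38}{3}$ ($A = -6 + \frac{1}{3} \left(-20\right) = -6 - \frac{20}{3} = - \frac{38}{3} \approx -12.667$)
$h{\left(c \right)} = - \frac{28}{5} + \frac{c}{6}$ ($h{\left(c \right)} = - \frac{3}{5} + \frac{c - 30}{5 + 1} = - \frac{3}{5} + \frac{-30 + c}{6} = - \frac{3}{5} + \left(-30 + c\right) \frac{1}{6} = - \frac{3}{5} + \left(-5 + \frac{c}{6}\right) = - \frac{28}{5} + \frac{c}{6}$)
$b{\left(B \right)} = \frac{1}{-4 + B}$
$\frac{h{\left(A \right)}}{3177} - b{\left(-67 \right)} = \frac{- \frac{28}{5} + \frac{1}{6} \left(- \frac{38}{3}\right)}{3177} - \frac{1}{-4 - 67} = \left(- \frac{28}{5} - \frac{19}{9}\right) \frac{1}{3177} - \frac{1}{-71} = \left(- \frac{347}{45}\right) \frac{1}{3177} - - \frac{1}{71} = - \frac{347}{142965} + \frac{1}{71} = \frac{118328}{10150515}$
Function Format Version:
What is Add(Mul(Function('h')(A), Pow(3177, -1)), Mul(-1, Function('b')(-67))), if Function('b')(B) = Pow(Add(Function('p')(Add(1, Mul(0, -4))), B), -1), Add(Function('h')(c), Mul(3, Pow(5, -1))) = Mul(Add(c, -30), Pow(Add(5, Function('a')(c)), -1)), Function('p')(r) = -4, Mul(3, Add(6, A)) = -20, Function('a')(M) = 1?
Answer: Rational(118328, 10150515) ≈ 0.011657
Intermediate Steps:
A = Rational(-38, 3) (A = Add(-6, Mul(Rational(1, 3), -20)) = Add(-6, Rational(-20, 3)) = Rational(-38, 3) ≈ -12.667)
Function('h')(c) = Add(Rational(-28, 5), Mul(Rational(1, 6), c)) (Function('h')(c) = Add(Rational(-3, 5), Mul(Add(c, -30), Pow(Add(5, 1), -1))) = Add(Rational(-3, 5), Mul(Add(-30, c), Pow(6, -1))) = Add(Rational(-3, 5), Mul(Add(-30, c), Rational(1, 6))) = Add(Rational(-3, 5), Add(-5, Mul(Rational(1, 6), c))) = Add(Rational(-28, 5), Mul(Rational(1, 6), c)))
Function('b')(B) = Pow(Add(-4, B), -1)
Add(Mul(Function('h')(A), Pow(3177, -1)), Mul(-1, Function('b')(-67))) = Add(Mul(Add(Rational(-28, 5), Mul(Rational(1, 6), Rational(-38, 3))), Pow(3177, -1)), Mul(-1, Pow(Add(-4, -67), -1))) = Add(Mul(Add(Rational(-28, 5), Rational(-19, 9)), Rational(1, 3177)), Mul(-1, Pow(-71, -1))) = Add(Mul(Rational(-347, 45), Rational(1, 3177)), Mul(-1, Rational(-1, 71))) = Add(Rational(-347, 142965), Rational(1, 71)) = Rational(118328, 10150515)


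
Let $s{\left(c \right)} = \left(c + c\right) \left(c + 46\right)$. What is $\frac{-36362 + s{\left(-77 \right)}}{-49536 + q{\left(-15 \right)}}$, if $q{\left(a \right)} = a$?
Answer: $\frac{31588}{49551} \approx 0.63748$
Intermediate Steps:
$s{\left(c \right)} = 2 c \left(46 + c\right)$
$\frac{-36362 + s{\left(-77 \right)}}{-49536 + q{\left(-15 \right)}} = \frac{-36362 + 2 \left(-77\right) \left(46 - 77\right)}{-49536 - 15} = \frac{-36362 + 2 \left(-77\right) \left(-31\right)}{-49551} = \left(-36362 + 4774\right) \left(- \frac{1}{49551}\right) = \left(-31588\right) \left(- \frac{1}{49551}\right) = \frac{31588}{49551}$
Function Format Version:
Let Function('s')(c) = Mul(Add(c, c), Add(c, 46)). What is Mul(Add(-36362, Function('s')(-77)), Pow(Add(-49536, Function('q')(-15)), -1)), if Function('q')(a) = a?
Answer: Rational(31588, 49551) ≈ 0.63748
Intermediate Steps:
Function('s')(c) = Mul(2, c, Add(46, c)) (Function('s')(c) = Mul(Mul(2, c), Add(46, c)) = Mul(2, c, Add(46, c)))
Mul(Add(-36362, Function('s')(-77)), Pow(Add(-49536, Function('q')(-15)), -1)) = Mul(Add(-36362, Mul(2, -77, Add(46, -77))), Pow(Add(-49536, -15), -1)) = Mul(Add(-36362, Mul(2, -77, -31)), Pow(-49551, -1)) = Mul(Add(-36362, 4774), Rational(-1, 49551)) = Mul(-31588, Rational(-1, 49551)) = Rational(31588, 49551)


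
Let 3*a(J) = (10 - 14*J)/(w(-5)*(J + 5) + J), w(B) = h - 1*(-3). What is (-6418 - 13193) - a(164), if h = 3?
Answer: -11550498/589 ≈ -19610.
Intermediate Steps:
w(B) = 6 (w(B) = 3 - 1*(-3) = 3 + 3 = 6)
a(J) = (10 - 14*J)/(3*(30 + 7*J)) (a(J) = ((10 - 14*J)/(6*(J + 5) + J))/3 = ((10 - 14*J)/(6*(5 + J) + J))/3 = ((10 - 14*J)/((30 + 6*J) + J))/3 = ((10 - 14*J)/(30 + 7*J))/3 = (10 - 14*J)/(3*(30 + 7*J)))
(-6418 - 13193) - a(164) = (-6418 - 13193) - 2*(5 - 7*164)/(3*(30 + 7*164)) = -19611 - 2*(5 - 1148)/(3*(30 + 1148)) = -19611 - 2*(-1143)/(3*1178) = -19611 - 1*(-381/589) = -19611 + 381/589 = -11550498/589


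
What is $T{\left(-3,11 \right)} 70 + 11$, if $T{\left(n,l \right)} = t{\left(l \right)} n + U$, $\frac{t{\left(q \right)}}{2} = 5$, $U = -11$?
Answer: $-2859$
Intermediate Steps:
$t{\left(q \right)} = 10$ ($t{\left(q \right)} = 2 \cdot 5 = 10$)
$T{\left(n,l \right)} = -11 + 10 n$ ($T{\left(n,l \right)} = 10 n - 11 = -11 + 10 n$)
$T{\left(-3,11 \right)} 70 + 11 = \left(-11 + 10 \left(-3\right)\right) 70 + 11 = \left(-11 - 30\right) 70 + 11 = \left(-41\right) 70 + 11 = -2870 + 11 = -2859$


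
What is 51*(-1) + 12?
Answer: -39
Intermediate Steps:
51*(-1) + 12 = -51 + 12 = -39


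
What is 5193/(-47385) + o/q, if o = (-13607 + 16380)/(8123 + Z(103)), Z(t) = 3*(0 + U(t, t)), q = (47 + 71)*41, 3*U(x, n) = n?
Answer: -43217501/394601220 ≈ -0.10952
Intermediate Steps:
U(x, n) = n/3
q = 4838 (q = 118*41 = 4838)
Z(t) = t (Z(t) = 3*(0 + t/3) = 3*(t/3) = t)
o = 2773/8226 (o = (-13607 + 16380)/(8123 + 103) = 2773/8226 ≈ 0.33710)
5193/(-47385) + o/q = 5193/(-47385) + (2773/8226)/4838 = 5193*(-1/47385) + (2773/8226)*(1/4838) = -577/5265 + 47/674532 = -43217501/394601220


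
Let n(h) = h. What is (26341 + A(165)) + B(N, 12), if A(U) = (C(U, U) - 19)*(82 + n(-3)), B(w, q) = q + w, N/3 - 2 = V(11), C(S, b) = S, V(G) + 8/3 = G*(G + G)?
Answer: 38611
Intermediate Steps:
V(G) = -8/3 + 2*G² (V(G) = -8/3 + G*(G + G) = -8/3 + G*(2*G) = -8/3 + 2*G²)
N = 724 (N = 6 + 3*(-8/3 + 2*11²) = 6 + 3*(-8/3 + 2*121) = 6 + 3*(-8/3 + 242) = 6 + 3*(718/3) = 6 + 718 = 724)
A(U) = -1501 + 79*U (A(U) = (U - 19)*(82 - 3) = (-19 + U)*79 = -1501 + 79*U)
(26341 + A(165)) + B(N, 12) = (26341 + (-1501 + 79*165)) + (12 + 724) = (26341 + (-1501 + 13035)) + 736 = (26341 + 11534) + 736 = 37875 + 736 = 38611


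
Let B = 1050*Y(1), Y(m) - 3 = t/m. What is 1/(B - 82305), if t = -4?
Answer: -1/83355 ≈ -1.1997e-5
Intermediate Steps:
Y(m) = 3 - 4/m
B = -1050 (B = 1050*(3 - 4/1) = 1050*(3 - 4*1) = 1050*(3 - 4) = 1050*(-1) = -1050)
1/(B - 82305) = 1/(-1050 - 82305) = 1/(-83355) = -1/83355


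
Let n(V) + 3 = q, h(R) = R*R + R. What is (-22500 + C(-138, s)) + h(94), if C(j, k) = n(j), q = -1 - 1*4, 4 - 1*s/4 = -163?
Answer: -13578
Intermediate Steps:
s = 668 (s = 16 - 4*(-163) = 16 + 652 = 668)
h(R) = R + R² (h(R) = R² + R = R + R²)
q = -5 (q = -1 - 4 = -5)
n(V) = -8 (n(V) = -3 - 5 = -8)
C(j, k) = -8
(-22500 + C(-138, s)) + h(94) = (-22500 - 8) + 94*(1 + 94) = -22508 + 94*95 = -22508 + 8930 = -13578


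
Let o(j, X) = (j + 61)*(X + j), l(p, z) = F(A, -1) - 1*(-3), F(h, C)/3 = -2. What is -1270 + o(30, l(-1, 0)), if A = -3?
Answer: 1187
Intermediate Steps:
F(h, C) = -6 (F(h, C) = 3*(-2) = -6)
l(p, z) = -3 (l(p, z) = -6 - 1*(-3) = -6 + 3 = -3)
o(j, X) = (61 + j)*(X + j)
-1270 + o(30, l(-1, 0)) = -1270 + (30² + 61*(-3) + 61*30 - 3*30) = -1270 + (900 - 183 + 1830 - 90) = -1270 + 2457 = 1187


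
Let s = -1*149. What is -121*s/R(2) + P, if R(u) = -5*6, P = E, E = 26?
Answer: -17249/30 ≈ -574.97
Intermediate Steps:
s = -149
P = 26
R(u) = -30
-121*s/R(2) + P = -(-18029)/(-30) + 26 = -(-18029)*(-1)/30 + 26 = -121*149/30 + 26 = -18029/30 + 26 = -17249/30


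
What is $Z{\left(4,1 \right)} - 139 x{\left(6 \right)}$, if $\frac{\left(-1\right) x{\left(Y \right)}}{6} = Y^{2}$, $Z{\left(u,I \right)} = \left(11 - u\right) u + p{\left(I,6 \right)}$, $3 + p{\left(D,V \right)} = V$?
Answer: $30055$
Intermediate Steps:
$p{\left(D,V \right)} = -3 + V$
$Z{\left(u,I \right)} = 3 + u \left(11 - u\right)$ ($Z{\left(u,I \right)} = \left(11 - u\right) u + \left(-3 + 6\right) = u \left(11 - u\right) + 3 = 3 + u \left(11 - u\right)$)
$x{\left(Y \right)} = - 6 Y^{2}$
$Z{\left(4,1 \right)} - 139 x{\left(6 \right)} = \left(3 - 4^{2} + 11 \cdot 4\right) - 139 \left(- 6 \cdot 6^{2}\right) = \left(3 - 16 + 44\right) - 139 \left(\left(-6\right) 36\right) = \left(3 - 16 + 44\right) - -30024 = 31 + 30024 = 30055$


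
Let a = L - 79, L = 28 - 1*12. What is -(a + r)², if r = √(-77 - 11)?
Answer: -3881 + 252*I*√22 ≈ -3881.0 + 1182.0*I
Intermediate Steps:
L = 16 (L = 28 - 12 = 16)
r = 2*I*√22 (r = √(-88) = 2*I*√22 ≈ 9.3808*I)
a = -63 (a = 16 - 79 = -63)
-(a + r)² = -(-63 + 2*I*√22)²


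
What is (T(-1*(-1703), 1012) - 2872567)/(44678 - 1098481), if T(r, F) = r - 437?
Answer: 2871301/1053803 ≈ 2.7247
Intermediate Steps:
T(r, F) = -437 + r
(T(-1*(-1703), 1012) - 2872567)/(44678 - 1098481) = ((-437 - 1*(-1703)) - 2872567)/(44678 - 1098481) = ((-437 + 1703) - 2872567)/(-1053803) = (1266 - 2872567)*(-1/1053803) = -2871301*(-1/1053803) = 2871301/1053803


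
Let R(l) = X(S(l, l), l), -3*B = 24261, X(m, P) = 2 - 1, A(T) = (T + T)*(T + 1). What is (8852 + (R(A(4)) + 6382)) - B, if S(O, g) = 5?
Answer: 23322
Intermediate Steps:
A(T) = 2*T*(1 + T) (A(T) = (2*T)*(1 + T) = 2*T*(1 + T))
X(m, P) = 1
B = -8087 (B = -⅓*24261 = -8087)
R(l) = 1
(8852 + (R(A(4)) + 6382)) - B = (8852 + (1 + 6382)) - 1*(-8087) = (8852 + 6383) + 8087 = 15235 + 8087 = 23322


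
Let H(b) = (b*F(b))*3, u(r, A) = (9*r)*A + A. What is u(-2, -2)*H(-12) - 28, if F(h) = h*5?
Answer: 73412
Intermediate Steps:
F(h) = 5*h
u(r, A) = A + 9*A*r (u(r, A) = 9*A*r + A = A + 9*A*r)
H(b) = 15*b² (H(b) = (b*(5*b))*3 = (5*b²)*3 = 15*b²)
u(-2, -2)*H(-12) - 28 = (-2*(1 + 9*(-2)))*(15*(-12)²) - 28 = (-2*(1 - 18))*(15*144) - 28 = -2*(-17)*2160 - 28 = 34*2160 - 28 = 73440 - 28 = 73412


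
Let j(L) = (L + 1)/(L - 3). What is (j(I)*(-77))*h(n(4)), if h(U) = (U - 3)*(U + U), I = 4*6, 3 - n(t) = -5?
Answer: -22000/3 ≈ -7333.3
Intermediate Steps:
n(t) = 8 (n(t) = 3 - 1*(-5) = 3 + 5 = 8)
I = 24
h(U) = 2*U*(-3 + U) (h(U) = (-3 + U)*(2*U) = 2*U*(-3 + U))
j(L) = (1 + L)/(-3 + L)
(j(I)*(-77))*h(n(4)) = (((1 + 24)/(-3 + 24))*(-77))*(2*8*(-3 + 8)) = ((25/21)*(-77))*(2*8*5) = (((1/21)*25)*(-77))*80 = ((25/21)*(-77))*80 = -275/3*80 = -22000/3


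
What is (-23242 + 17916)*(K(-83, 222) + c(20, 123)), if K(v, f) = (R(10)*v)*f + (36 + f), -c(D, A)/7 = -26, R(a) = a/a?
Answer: 95793436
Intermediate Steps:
R(a) = 1
c(D, A) = 182 (c(D, A) = -7*(-26) = 182)
K(v, f) = 36 + f + f*v (K(v, f) = (1*v)*f + (36 + f) = v*f + (36 + f) = f*v + (36 + f) = 36 + f + f*v)
(-23242 + 17916)*(K(-83, 222) + c(20, 123)) = (-23242 + 17916)*((36 + 222 + 222*(-83)) + 182) = -5326*((36 + 222 - 18426) + 182) = -5326*(-18168 + 182) = -5326*(-17986) = 95793436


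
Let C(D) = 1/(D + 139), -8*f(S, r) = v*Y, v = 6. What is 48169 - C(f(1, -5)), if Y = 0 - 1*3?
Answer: 27215481/565 ≈ 48169.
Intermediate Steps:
Y = -3 (Y = 0 - 3 = -3)
f(S, r) = 9/4 (f(S, r) = -3*(-3)/4 = -1/8*(-18) = 9/4)
C(D) = 1/(139 + D)
48169 - C(f(1, -5)) = 48169 - 1/(139 + 9/4) = 48169 - 1/565/4 = 48169 - 1*4/565 = 48169 - 4/565 = 27215481/565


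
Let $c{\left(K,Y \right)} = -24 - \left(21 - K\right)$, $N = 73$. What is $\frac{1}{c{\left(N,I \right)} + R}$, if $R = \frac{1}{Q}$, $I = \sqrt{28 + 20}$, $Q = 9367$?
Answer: $\frac{9367}{262277} \approx 0.035714$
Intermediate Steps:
$I = 4 \sqrt{3}$ ($I = \sqrt{48} = 4 \sqrt{3} \approx 6.9282$)
$c{\left(K,Y \right)} = -45 + K$ ($c{\left(K,Y \right)} = -24 + \left(-21 + K\right) = -45 + K$)
$R = \frac{1}{9367} \approx 0.00010676$
$\frac{1}{c{\left(N,I \right)} + R} = \frac{1}{\left(-45 + 73\right) + \frac{1}{9367}} = \frac{1}{28 + \frac{1}{9367}} = \frac{1}{\frac{262277}{9367}} = \frac{9367}{262277}$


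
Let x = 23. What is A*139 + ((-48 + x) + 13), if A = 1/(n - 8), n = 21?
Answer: -17/13 ≈ -1.3077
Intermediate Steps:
A = 1/13 (A = 1/(21 - 8) = 1/13 ≈ 0.076923)
A*139 + ((-48 + x) + 13) = (1/13)*139 + ((-48 + 23) + 13) = 139/13 + (-25 + 13) = 139/13 - 12 = -17/13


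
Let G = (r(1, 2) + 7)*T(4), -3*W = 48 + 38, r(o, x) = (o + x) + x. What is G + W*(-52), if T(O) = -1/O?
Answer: 4463/3 ≈ 1487.7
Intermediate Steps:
r(o, x) = o + 2*x
W = -86/3 (W = -(48 + 38)/3 = -1/3*86 = -86/3 ≈ -28.667)
G = -3 (G = ((1 + 2*2) + 7)*(-1/4) = ((1 + 4) + 7)*(-1*1/4) = (5 + 7)*(-1/4) = 12*(-1/4) = -3)
G + W*(-52) = -3 - 86/3*(-52) = -3 + 4472/3 = 4463/3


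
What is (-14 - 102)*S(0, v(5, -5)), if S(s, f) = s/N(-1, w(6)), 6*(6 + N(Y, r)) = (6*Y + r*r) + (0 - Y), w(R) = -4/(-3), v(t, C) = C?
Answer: 0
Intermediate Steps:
w(R) = 4/3 (w(R) = -4*(-1/3) = 4/3)
N(Y, r) = -6 + r**2/6 + 5*Y/6 (N(Y, r) = -6 + ((6*Y + r*r) + (0 - Y))/6 = -6 + ((6*Y + r**2) - Y)/6 = -6 + ((r**2 + 6*Y) - Y)/6 = -6 + (r**2 + 5*Y)/6 = -6 + (r**2/6 + 5*Y/6) = -6 + r**2/6 + 5*Y/6)
S(s, f) = -54*s/353 (S(s, f) = s/(-6 + (4/3)**2/6 + (5/6)*(-1)) = s/(-6 + (1/6)*(16/9) - 5/6) = s/(-6 + 8/27 - 5/6) = s/(-353/54) = s*(-54/353) = -54*s/353)
(-14 - 102)*S(0, v(5, -5)) = (-14 - 102)*(-54/353*0) = -116*0 = 0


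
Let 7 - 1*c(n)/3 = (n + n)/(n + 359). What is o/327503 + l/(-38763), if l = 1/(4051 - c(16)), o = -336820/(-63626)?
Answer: 298856840450335/18496401766899536034 ≈ 1.6158e-5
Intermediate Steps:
c(n) = 21 - 6*n/(359 + n) (c(n) = 21 - 3*(n + n)/(n + 359) = 21 - 3*2*n/(359 + n) = 21 - 6*n/(359 + n))
o = 168410/31813 (o = -336820*(-1/63626) = 168410/31813 ≈ 5.2937)
l = 125/503782 (l = 1/(4051 - 3*(2513 + 5*16)/(359 + 16)) = 1/(4051 - 3*(2513 + 80)/375) = 1/(4051 - 3*2593/375) = 1/(4051 - 1*2593/125) = 1/(4051 - 2593/125) = 1/(503782/125) = 125/503782 ≈ 0.00024812)
o/327503 + l/(-38763) = (168410/31813)/327503 + (125/503782)/(-38763) = (168410/31813)*(1/327503) + (125/503782)*(-1/38763) = 15310/947168449 - 125/19528101666 = 298856840450335/18496401766899536034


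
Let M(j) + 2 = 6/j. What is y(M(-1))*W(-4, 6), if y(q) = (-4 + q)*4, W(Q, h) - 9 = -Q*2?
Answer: -816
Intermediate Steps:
M(j) = -2 + 6/j
W(Q, h) = 9 - 2*Q (W(Q, h) = 9 - Q*2 = 9 - 2*Q)
y(q) = -16 + 4*q
y(M(-1))*W(-4, 6) = (-16 + 4*(-2 + 6/(-1)))*(9 - 2*(-4)) = (-16 + 4*(-2 + 6*(-1)))*(9 + 8) = (-16 + 4*(-2 - 6))*17 = (-16 + 4*(-8))*17 = (-16 - 32)*17 = -48*17 = -816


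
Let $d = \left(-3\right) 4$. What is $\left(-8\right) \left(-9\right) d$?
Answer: $-864$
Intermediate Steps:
$d = -12$
$\left(-8\right) \left(-9\right) d = \left(-8\right) \left(-9\right) \left(-12\right) = 72 \left(-12\right) = -864$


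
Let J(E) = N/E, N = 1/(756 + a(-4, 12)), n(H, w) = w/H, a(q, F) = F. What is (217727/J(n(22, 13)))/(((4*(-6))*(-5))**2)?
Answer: 5660902/825 ≈ 6861.7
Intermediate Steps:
N = 1/768 (N = 1/(756 + 12) = 1/768 ≈ 0.0013021)
J(E) = 1/(768*E)
(217727/J(n(22, 13)))/(((4*(-6))*(-5))**2) = (217727/((1/(768*((13/22))))))/(((4*(-6))*(-5))**2) = (217727/((1/(768*((13*(1/22)))))))/((-24*(-5))**2) = (217727/((1/(768*(13/22)))))/(120**2) = (217727/(((1/768)*(22/13))))/14400 = (217727/(11/4992))*(1/14400) = (217727*(4992/11))*(1/14400) = (1086893184/11)*(1/14400) = 5660902/825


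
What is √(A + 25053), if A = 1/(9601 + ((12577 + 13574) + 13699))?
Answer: 4*√3829040084294/49451 ≈ 158.28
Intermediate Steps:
A = 1/49451 (A = 1/(9601 + (26151 + 13699)) = 1/(9601 + 39850) = 1/49451 ≈ 2.0222e-5)
√(A + 25053) = √(1/49451 + 25053) = √(1238895904/49451) = 4*√3829040084294/49451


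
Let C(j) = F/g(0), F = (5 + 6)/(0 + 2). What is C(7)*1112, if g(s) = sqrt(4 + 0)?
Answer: 3058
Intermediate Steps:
g(s) = 2 (g(s) = sqrt(4) = 2)
F = 11/2 ≈ 5.5000
C(j) = 11/4 (C(j) = (11/2)/2 = (11/2)*(1/2) = 11/4)
C(7)*1112 = (11/4)*1112 = 3058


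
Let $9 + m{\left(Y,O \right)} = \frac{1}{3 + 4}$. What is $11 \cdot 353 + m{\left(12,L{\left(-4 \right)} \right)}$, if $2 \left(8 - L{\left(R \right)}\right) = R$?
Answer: $\frac{27119}{7} \approx 3874.1$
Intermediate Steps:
$L{\left(R \right)} = 8 - \frac{R}{2}$
$m{\left(Y,O \right)} = - \frac{62}{7}$ ($m{\left(Y,O \right)} = -9 + \frac{1}{3 + 4} = -9 + \frac{1}{7} = - \frac{62}{7}$)
$11 \cdot 353 + m{\left(12,L{\left(-4 \right)} \right)} = 11 \cdot 353 - \frac{62}{7} = 3883 - \frac{62}{7} = \frac{27119}{7}$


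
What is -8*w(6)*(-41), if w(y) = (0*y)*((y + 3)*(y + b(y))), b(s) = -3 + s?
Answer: 0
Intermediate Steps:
w(y) = 0 (w(y) = (0*y)*((y + 3)*(y + (-3 + y))) = 0*((3 + y)*(-3 + 2*y)) = 0*((-3 + 2*y)*(3 + y)) = 0)
-8*w(6)*(-41) = -8*0*(-41) = 0*(-41) = 0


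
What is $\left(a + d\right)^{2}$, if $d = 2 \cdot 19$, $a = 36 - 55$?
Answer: $361$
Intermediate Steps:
$a = -19$ ($a = 36 - 55 = -19$)
$d = 38$
$\left(a + d\right)^{2} = \left(-19 + 38\right)^{2} = 19^{2} = 361$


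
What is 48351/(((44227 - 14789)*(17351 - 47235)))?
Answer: -48351/879725192 ≈ -5.4961e-5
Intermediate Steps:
48351/(((44227 - 14789)*(17351 - 47235))) = 48351/((29438*(-29884))) = 48351/(-879725192) = 48351*(-1/879725192) = -48351/879725192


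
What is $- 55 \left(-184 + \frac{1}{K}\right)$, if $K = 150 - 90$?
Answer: $\frac{121429}{12} \approx 10119.0$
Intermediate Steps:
$K = 60$
$- 55 \left(-184 + \frac{1}{K}\right) = - 55 \left(-184 + \frac{1}{60}\right) = \left(-55\right) \left(- \frac{11039}{60}\right) = \frac{121429}{12}$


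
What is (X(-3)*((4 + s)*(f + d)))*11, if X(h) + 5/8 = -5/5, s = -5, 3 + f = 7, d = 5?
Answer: 1287/8 ≈ 160.88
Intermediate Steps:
f = 4 (f = -3 + 7 = 4)
X(h) = -13/8 (X(h) = -5/8 - 5/5 = -5/8 - 5*1/5 = -5/8 - 1 = -13/8)
(X(-3)*((4 + s)*(f + d)))*11 = -13*(4 - 5)*(4 + 5)/8*11 = -(-13)*9/8*11 = -13/8*(-9)*11 = (117/8)*11 = 1287/8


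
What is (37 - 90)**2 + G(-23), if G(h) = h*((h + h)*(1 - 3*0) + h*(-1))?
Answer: 3338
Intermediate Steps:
G(h) = h**2 (G(h) = h*((2*h)*(1 + 0) - h) = h*((2*h)*1 - h) = h*(2*h - h) = h*h = h**2)
(37 - 90)**2 + G(-23) = (37 - 90)**2 + (-23)**2 = (-53)**2 + 529 = 2809 + 529 = 3338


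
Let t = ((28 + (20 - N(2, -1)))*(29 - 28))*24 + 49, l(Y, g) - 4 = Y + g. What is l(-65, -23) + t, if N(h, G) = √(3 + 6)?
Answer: 1045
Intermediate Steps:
N(h, G) = 3 (N(h, G) = √9 = 3)
l(Y, g) = 4 + Y + g (l(Y, g) = 4 + (Y + g) = 4 + Y + g)
t = 1129 (t = ((28 + (20 - 1*3))*(29 - 28))*24 + 49 = ((28 + (20 - 3))*1)*24 + 49 = ((28 + 17)*1)*24 + 49 = (45*1)*24 + 49 = 45*24 + 49 = 1080 + 49 = 1129)
l(-65, -23) + t = (4 - 65 - 23) + 1129 = -84 + 1129 = 1045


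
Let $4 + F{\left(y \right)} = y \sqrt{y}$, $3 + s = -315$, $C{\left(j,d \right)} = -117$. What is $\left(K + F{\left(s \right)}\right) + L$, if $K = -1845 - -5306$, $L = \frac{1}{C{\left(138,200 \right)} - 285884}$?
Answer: $\frac{988705456}{286001} - 318 i \sqrt{318} \approx 3457.0 - 5670.8 i$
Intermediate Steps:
$L = - \frac{1}{286001}$ ($L = \frac{1}{-117 - 285884} = \frac{1}{-286001} = - \frac{1}{286001} \approx -3.4965 \cdot 10^{-6}$)
$K = 3461$ ($K = -1845 + 5306 = 3461$)
$s = -318$ ($s = -3 - 315 = -318$)
$F{\left(y \right)} = -4 + y^{\frac{3}{2}}$ ($F{\left(y \right)} = -4 + y \sqrt{y} = -4 + y^{\frac{3}{2}}$)
$\left(K + F{\left(s \right)}\right) + L = \left(3461 - \left(4 - \left(-318\right)^{\frac{3}{2}}\right)\right) - \frac{1}{286001} = \left(3461 - \left(4 + 318 i \sqrt{318}\right)\right) - \frac{1}{286001} = \left(3457 - 318 i \sqrt{318}\right) - \frac{1}{286001} = \frac{988705456}{286001} - 318 i \sqrt{318}$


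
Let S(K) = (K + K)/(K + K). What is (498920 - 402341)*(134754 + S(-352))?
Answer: 13014503145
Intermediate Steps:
S(K) = 1 (S(K) = (2*K)/((2*K)) = (2*K)*(1/(2*K)) = 1)
(498920 - 402341)*(134754 + S(-352)) = (498920 - 402341)*(134754 + 1) = 96579*134755 = 13014503145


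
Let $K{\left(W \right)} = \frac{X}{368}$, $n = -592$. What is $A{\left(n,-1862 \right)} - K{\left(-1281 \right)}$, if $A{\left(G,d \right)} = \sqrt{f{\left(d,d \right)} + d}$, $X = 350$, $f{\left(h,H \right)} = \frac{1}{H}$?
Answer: $- \frac{175}{184} + \frac{i \sqrt{131747710}}{266} \approx -0.95109 + 43.151 i$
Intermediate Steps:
$K{\left(W \right)} = \frac{175}{184}$ ($K{\left(W \right)} = \frac{350}{368} = 350 \cdot \frac{1}{368} = \frac{175}{184}$)
$A{\left(G,d \right)} = \sqrt{d + \frac{1}{d}}$ ($A{\left(G,d \right)} = \sqrt{\frac{1}{d} + d} = \sqrt{d + \frac{1}{d}}$)
$A{\left(n,-1862 \right)} - K{\left(-1281 \right)} = \sqrt{-1862 + \frac{1}{-1862}} - \frac{175}{184} = \sqrt{-1862 - \frac{1}{1862}} - \frac{175}{184} = \sqrt{- \frac{3467045}{1862}} - \frac{175}{184} = \frac{i \sqrt{131747710}}{266} - \frac{175}{184} = - \frac{175}{184} + \frac{i \sqrt{131747710}}{266}$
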